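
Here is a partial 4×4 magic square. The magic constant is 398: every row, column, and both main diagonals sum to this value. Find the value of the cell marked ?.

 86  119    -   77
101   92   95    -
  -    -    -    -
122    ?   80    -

Row 1 must total 398; the given cells sum to 282, so (1,3) = 116.
Row 2 must total 398; the given cells sum to 288, so (2,4) = 110.
Column 1 needs 398; the known cells sum to 309, so (3,1) = 89.
The remaining cell in column 3 is (3,3) = 398 − 291 = 107.
Using main diagonal: 86 + 92 + 107 + ? → (4,4) = 398 − 285 = 113.
The remaining cell in anti-diagonal is (3,2) = 398 − 294 = 104.
Row 3: 89 + 104 + 107 + ? = 398, so (3,4) = 98.
From row 4, 398 − (122 + 80 + 113) gives (4,2) = 83.

83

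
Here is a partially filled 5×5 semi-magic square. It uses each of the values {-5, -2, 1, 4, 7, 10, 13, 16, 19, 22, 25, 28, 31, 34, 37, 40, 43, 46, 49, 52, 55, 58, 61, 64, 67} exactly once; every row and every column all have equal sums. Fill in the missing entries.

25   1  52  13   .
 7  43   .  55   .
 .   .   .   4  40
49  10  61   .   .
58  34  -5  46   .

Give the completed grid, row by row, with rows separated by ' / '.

The 25 entries sum to 775, so each line sums to 775/5 = 155.
From row 1, 155 − (25 + 1 + 52 + 13) gives (1,5) = 64.
Row 5: 58 + 34 + (-5) + 46 + ? = 155, so (5,5) = 22.
Column 1: 25 + 7 + 49 + 58 + ? = 155, so (3,1) = 16.
Column 2 needs 155; the known cells sum to 88, so (3,2) = 67.
Using column 4: 13 + 55 + 4 + 46 + ? → (4,4) = 155 − 118 = 37.
Row 3 must total 155; the given cells sum to 127, so (3,3) = 28.
From row 4, 155 − (49 + 10 + 61 + 37) gives (4,5) = -2.
Column 3: 52 + 28 + 61 + (-5) + ? = 155, so (2,3) = 19.
From column 5, 155 − (64 + 40 + (-2) + 22) gives (2,5) = 31.

25 1 52 13 64 / 7 43 19 55 31 / 16 67 28 4 40 / 49 10 61 37 -2 / 58 34 -5 46 22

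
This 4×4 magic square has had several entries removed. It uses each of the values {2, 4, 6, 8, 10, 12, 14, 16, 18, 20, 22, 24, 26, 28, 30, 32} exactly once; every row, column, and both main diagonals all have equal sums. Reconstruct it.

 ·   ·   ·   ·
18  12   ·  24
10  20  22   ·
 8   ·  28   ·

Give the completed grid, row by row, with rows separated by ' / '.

32 6 4 26 / 18 12 14 24 / 10 20 22 16 / 8 30 28 2

The 16 entries sum to 272, so each line sums to 272/4 = 68.
The remaining cell in row 2 is (2,3) = 68 − 54 = 14.
Row 3 needs 68; the known cells sum to 52, so (3,4) = 16.
The remaining cell in column 1 is (1,1) = 68 − 36 = 32.
From column 3, 68 − (14 + 22 + 28) gives (1,3) = 4.
The remaining cell in main diagonal is (4,4) = 68 − 66 = 2.
Anti-diagonal must total 68; the given cells sum to 42, so (1,4) = 26.
Using row 1: 32 + 4 + 26 + ? → (1,2) = 68 − 62 = 6.
Row 4 needs 68; the known cells sum to 38, so (4,2) = 30.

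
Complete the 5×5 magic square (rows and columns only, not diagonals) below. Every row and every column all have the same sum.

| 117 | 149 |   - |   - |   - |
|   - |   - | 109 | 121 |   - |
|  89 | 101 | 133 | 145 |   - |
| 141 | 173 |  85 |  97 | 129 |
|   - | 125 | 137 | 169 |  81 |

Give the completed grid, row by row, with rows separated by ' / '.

117 149 161 93 105 / 165 77 109 121 153 / 89 101 133 145 157 / 141 173 85 97 129 / 113 125 137 169 81

Row 4 is already complete: 141 + 173 + 85 + 97 + 129 = 625, so that is the magic constant.
The remaining cell in row 3 is (3,5) = 625 − 468 = 157.
Row 5: 125 + 137 + 169 + 81 + ? = 625, so (5,1) = 113.
The remaining cell in column 1 is (2,1) = 625 − 460 = 165.
Using column 2: 149 + 101 + 173 + 125 + ? → (2,2) = 625 − 548 = 77.
The remaining cell in column 3 is (1,3) = 625 − 464 = 161.
Column 4 must total 625; the given cells sum to 532, so (1,4) = 93.
Row 1 needs 625; the known cells sum to 520, so (1,5) = 105.
Row 2 must total 625; the given cells sum to 472, so (2,5) = 153.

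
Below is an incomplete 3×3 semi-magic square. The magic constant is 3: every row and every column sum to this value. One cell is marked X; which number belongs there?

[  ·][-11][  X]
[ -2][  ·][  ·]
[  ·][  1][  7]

Row 3 must total 3; the given cells sum to 8, so (3,1) = -5.
From column 1, 3 − (-2 + (-5)) gives (1,1) = 10.
The remaining cell in column 2 is (2,2) = 3 − (-10) = 13.
Using row 1: 10 + (-11) + ? → (1,3) = 3 − (-1) = 4.

4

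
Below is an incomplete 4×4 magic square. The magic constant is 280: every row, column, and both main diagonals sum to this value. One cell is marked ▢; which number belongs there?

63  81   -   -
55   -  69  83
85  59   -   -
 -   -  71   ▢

The remaining cell in row 2 is (2,2) = 280 − 207 = 73.
The remaining cell in column 1 is (4,1) = 280 − 203 = 77.
The remaining cell in column 2 is (4,2) = 280 − 213 = 67.
From anti-diagonal, 280 − (69 + 59 + 77) gives (1,4) = 75.
Using row 1: 63 + 81 + 75 + ? → (1,3) = 280 − 219 = 61.
Row 4 must total 280; the given cells sum to 215, so (4,4) = 65.

65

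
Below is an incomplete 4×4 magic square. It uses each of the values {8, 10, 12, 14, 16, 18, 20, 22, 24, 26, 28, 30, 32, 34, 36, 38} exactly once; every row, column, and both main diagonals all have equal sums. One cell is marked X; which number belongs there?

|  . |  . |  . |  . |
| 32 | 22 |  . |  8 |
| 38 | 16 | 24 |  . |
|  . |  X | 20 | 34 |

28

The 16 entries sum to 368, so each line sums to 368/4 = 92.
Row 2: 32 + 22 + 8 + ? = 92, so (2,3) = 30.
The remaining cell in row 3 is (3,4) = 92 − 78 = 14.
From column 3, 92 − (30 + 24 + 20) gives (1,3) = 18.
From column 4, 92 − (8 + 14 + 34) gives (1,4) = 36.
Main diagonal must total 92; the given cells sum to 80, so (1,1) = 12.
From anti-diagonal, 92 − (36 + 30 + 16) gives (4,1) = 10.
Row 1 must total 92; the given cells sum to 66, so (1,2) = 26.
The remaining cell in row 4 is (4,2) = 92 − 64 = 28.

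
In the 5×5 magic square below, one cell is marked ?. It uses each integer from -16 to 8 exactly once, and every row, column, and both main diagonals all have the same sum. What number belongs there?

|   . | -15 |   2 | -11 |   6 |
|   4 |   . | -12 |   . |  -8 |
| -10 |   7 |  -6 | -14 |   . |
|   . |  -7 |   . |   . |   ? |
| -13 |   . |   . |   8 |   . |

The entries are -16 through 8, which sum to -100, so each line sums to -100/5 = -20.
Row 1 must total -20; the given cells sum to -18, so (1,1) = -2.
Row 3 must total -20; the given cells sum to -23, so (3,5) = 3.
From column 1, -20 − (-2 + 4 + (-10) + (-13)) gives (4,1) = 1.
The remaining cell in anti-diagonal is (2,4) = -20 − (-20) = 0.
Row 2 needs -20; the known cells sum to -16, so (2,2) = -4.
Column 2 needs -20; the known cells sum to -19, so (5,2) = -1.
Column 4 must total -20; the given cells sum to -17, so (4,4) = -3.
Main diagonal needs -20; the known cells sum to -15, so (5,5) = -5.
Row 5 must total -20; the given cells sum to -11, so (5,3) = -9.
From column 3, -20 − (2 + (-12) + (-6) + (-9)) gives (4,3) = 5.
Column 5: 6 + (-8) + 3 + (-5) + ? = -20, so (4,5) = -16.

-16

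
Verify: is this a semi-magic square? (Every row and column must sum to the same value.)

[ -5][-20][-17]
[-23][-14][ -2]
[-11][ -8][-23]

No — column 3 sums to -42 but row 2 sums to -39.

Row 1: -5 + (-20) + (-17) = -42.
Row 2: -23 + (-14) + (-2) = -39.
Row 3: -11 + (-8) + (-23) = -42.
Column 1: -5 + (-23) + (-11) = -39.
Column 2: -20 + (-14) + (-8) = -42.
Column 3: -17 + (-2) + (-23) = -42.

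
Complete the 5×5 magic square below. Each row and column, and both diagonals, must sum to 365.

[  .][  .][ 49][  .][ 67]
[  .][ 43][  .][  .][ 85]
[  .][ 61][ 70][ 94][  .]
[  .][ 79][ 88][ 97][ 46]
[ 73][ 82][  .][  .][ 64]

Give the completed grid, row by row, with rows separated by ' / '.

91 100 49 58 67 / 109 43 52 76 85 / 37 61 70 94 103 / 55 79 88 97 46 / 73 82 106 40 64

Row 4 must total 365; the given cells sum to 310, so (4,1) = 55.
The remaining cell in column 2 is (1,2) = 365 − 265 = 100.
Column 5: 67 + 85 + 46 + 64 + ? = 365, so (3,5) = 103.
Main diagonal must total 365; the given cells sum to 274, so (1,1) = 91.
Anti-diagonal needs 365; the known cells sum to 289, so (2,4) = 76.
The remaining cell in row 1 is (1,4) = 365 − 307 = 58.
Using row 3: 61 + 70 + 94 + 103 + ? → (3,1) = 365 − 328 = 37.
The remaining cell in column 1 is (2,1) = 365 − 256 = 109.
The remaining cell in column 4 is (5,4) = 365 − 325 = 40.
From row 2, 365 − (109 + 43 + 76 + 85) gives (2,3) = 52.
From row 5, 365 − (73 + 82 + 40 + 64) gives (5,3) = 106.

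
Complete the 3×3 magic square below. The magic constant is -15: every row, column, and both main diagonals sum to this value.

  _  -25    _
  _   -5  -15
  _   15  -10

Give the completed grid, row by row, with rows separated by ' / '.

Row 2: -5 + (-15) + ? = -15, so (2,1) = 5.
From row 3, -15 − (15 + (-10)) gives (3,1) = -20.
Using column 1: 5 + (-20) + ? → (1,1) = -15 − (-15) = 0.
Column 3 must total -15; the given cells sum to -25, so (1,3) = 10.

0 -25 10 / 5 -5 -15 / -20 15 -10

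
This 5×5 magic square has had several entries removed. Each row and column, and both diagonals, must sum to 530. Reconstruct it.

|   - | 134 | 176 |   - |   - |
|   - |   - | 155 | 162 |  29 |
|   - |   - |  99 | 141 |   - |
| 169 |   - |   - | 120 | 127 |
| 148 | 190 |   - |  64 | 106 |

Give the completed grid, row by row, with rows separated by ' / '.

92 134 176 43 85 / 71 113 155 162 29 / 50 57 99 141 183 / 169 36 78 120 127 / 148 190 22 64 106

From row 5, 530 − (148 + 190 + 64 + 106) gives (5,3) = 22.
Column 3: 176 + 155 + 99 + 22 + ? = 530, so (4,3) = 78.
Column 4: 162 + 141 + 120 + 64 + ? = 530, so (1,4) = 43.
Row 4 must total 530; the given cells sum to 494, so (4,2) = 36.
From anti-diagonal, 530 − (162 + 99 + 36 + 148) gives (1,5) = 85.
The remaining cell in row 1 is (1,1) = 530 − 438 = 92.
Column 5 must total 530; the given cells sum to 347, so (3,5) = 183.
From main diagonal, 530 − (92 + 99 + 120 + 106) gives (2,2) = 113.
Row 2: 113 + 155 + 162 + 29 + ? = 530, so (2,1) = 71.
From column 1, 530 − (92 + 71 + 169 + 148) gives (3,1) = 50.
Column 2 needs 530; the known cells sum to 473, so (3,2) = 57.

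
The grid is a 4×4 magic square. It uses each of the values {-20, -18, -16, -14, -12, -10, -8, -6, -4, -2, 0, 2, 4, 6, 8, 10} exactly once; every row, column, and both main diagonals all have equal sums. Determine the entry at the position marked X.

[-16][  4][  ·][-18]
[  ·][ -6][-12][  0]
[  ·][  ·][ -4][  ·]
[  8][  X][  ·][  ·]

-20

The 16 entries sum to -80, so each line sums to -80/4 = -20.
From row 1, -20 − (-16 + 4 + (-18)) gives (1,3) = 10.
The remaining cell in row 2 is (2,1) = -20 − (-18) = -2.
Using column 1: -16 + (-2) + 8 + ? → (3,1) = -20 − (-10) = -10.
Column 3 needs -20; the known cells sum to -6, so (4,3) = -14.
Using main diagonal: -16 + (-6) + (-4) + ? → (4,4) = -20 − (-26) = 6.
Anti-diagonal: -18 + (-12) + 8 + ? = -20, so (3,2) = 2.
From row 3, -20 − (-10 + 2 + (-4)) gives (3,4) = -8.
Row 4 needs -20; the known cells sum to 0, so (4,2) = -20.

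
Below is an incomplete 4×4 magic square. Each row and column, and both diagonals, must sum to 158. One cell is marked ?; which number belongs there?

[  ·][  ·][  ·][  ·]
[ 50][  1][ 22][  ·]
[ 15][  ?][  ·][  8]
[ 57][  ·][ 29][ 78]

92

Row 2: 50 + 1 + 22 + ? = 158, so (2,4) = 85.
The remaining cell in row 4 is (4,2) = 158 − 164 = -6.
Column 1 needs 158; the known cells sum to 122, so (1,1) = 36.
From column 4, 158 − (85 + 8 + 78) gives (1,4) = -13.
From main diagonal, 158 − (36 + 1 + 78) gives (3,3) = 43.
Using anti-diagonal: -13 + 22 + 57 + ? → (3,2) = 158 − 66 = 92.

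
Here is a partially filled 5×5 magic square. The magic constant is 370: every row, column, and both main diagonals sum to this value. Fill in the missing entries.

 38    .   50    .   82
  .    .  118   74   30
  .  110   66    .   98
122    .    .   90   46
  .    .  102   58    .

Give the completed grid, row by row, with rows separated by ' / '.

38 94 50 106 82 / 86 62 118 74 30 / 54 110 66 42 98 / 122 78 34 90 46 / 70 26 102 58 114

Using column 3: 50 + 118 + 66 + 102 + ? → (4,3) = 370 − 336 = 34.
Column 5: 82 + 30 + 98 + 46 + ? = 370, so (5,5) = 114.
Using main diagonal: 38 + 66 + 90 + 114 + ? → (2,2) = 370 − 308 = 62.
Row 2 needs 370; the known cells sum to 284, so (2,1) = 86.
Row 4 must total 370; the given cells sum to 292, so (4,2) = 78.
From anti-diagonal, 370 − (82 + 74 + 66 + 78) gives (5,1) = 70.
Row 5 must total 370; the given cells sum to 344, so (5,2) = 26.
Column 1 must total 370; the given cells sum to 316, so (3,1) = 54.
Column 2 needs 370; the known cells sum to 276, so (1,2) = 94.
Row 1 needs 370; the known cells sum to 264, so (1,4) = 106.
Using row 3: 54 + 110 + 66 + 98 + ? → (3,4) = 370 − 328 = 42.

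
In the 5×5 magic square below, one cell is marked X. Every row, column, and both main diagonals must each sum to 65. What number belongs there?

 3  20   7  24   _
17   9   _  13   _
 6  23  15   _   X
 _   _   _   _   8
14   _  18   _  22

19

The remaining cell in row 1 is (1,5) = 65 − 54 = 11.
Column 1 needs 65; the known cells sum to 40, so (4,1) = 25.
Using main diagonal: 3 + 9 + 15 + 22 + ? → (4,4) = 65 − 49 = 16.
The remaining cell in anti-diagonal is (4,2) = 65 − 53 = 12.
Row 4 must total 65; the given cells sum to 61, so (4,3) = 4.
Column 2 must total 65; the given cells sum to 64, so (5,2) = 1.
Using column 3: 7 + 15 + 4 + 18 + ? → (2,3) = 65 − 44 = 21.
Row 2: 17 + 9 + 21 + 13 + ? = 65, so (2,5) = 5.
The remaining cell in row 5 is (5,4) = 65 − 55 = 10.
The remaining cell in column 4 is (3,4) = 65 − 63 = 2.
Using column 5: 11 + 5 + 8 + 22 + ? → (3,5) = 65 − 46 = 19.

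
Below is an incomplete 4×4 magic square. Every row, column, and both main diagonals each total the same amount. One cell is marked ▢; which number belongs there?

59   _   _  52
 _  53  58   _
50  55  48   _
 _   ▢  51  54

Main diagonal is complete and sums to 214; that is the magic constant.
The remaining cell in row 3 is (3,4) = 214 − 153 = 61.
Column 3 needs 214; the known cells sum to 157, so (1,3) = 57.
Column 4: 52 + 61 + 54 + ? = 214, so (2,4) = 47.
Using anti-diagonal: 52 + 58 + 55 + ? → (4,1) = 214 − 165 = 49.
The remaining cell in row 1 is (1,2) = 214 − 168 = 46.
Row 2 must total 214; the given cells sum to 158, so (2,1) = 56.
Row 4: 49 + 51 + 54 + ? = 214, so (4,2) = 60.

60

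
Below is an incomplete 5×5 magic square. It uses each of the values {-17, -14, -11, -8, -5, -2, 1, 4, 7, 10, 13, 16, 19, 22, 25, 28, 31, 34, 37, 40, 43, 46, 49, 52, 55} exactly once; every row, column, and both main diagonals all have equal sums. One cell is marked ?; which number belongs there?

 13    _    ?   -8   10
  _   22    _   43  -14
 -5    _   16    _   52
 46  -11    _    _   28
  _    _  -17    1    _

The 25 entries sum to 475, so each line sums to 475/5 = 95.
Column 5 needs 95; the known cells sum to 76, so (5,5) = 19.
The remaining cell in main diagonal is (4,4) = 95 − 70 = 25.
The remaining cell in anti-diagonal is (5,1) = 95 − 58 = 37.
Row 4: 46 + (-11) + 25 + 28 + ? = 95, so (4,3) = 7.
Using row 5: 37 + (-17) + 1 + 19 + ? → (5,2) = 95 − 40 = 55.
From column 1, 95 − (13 + (-5) + 46 + 37) gives (2,1) = 4.
Column 4 must total 95; the given cells sum to 61, so (3,4) = 34.
The remaining cell in row 2 is (2,3) = 95 − 55 = 40.
Row 3: -5 + 16 + 34 + 52 + ? = 95, so (3,2) = -2.
From column 2, 95 − (22 + (-2) + (-11) + 55) gives (1,2) = 31.
Column 3 needs 95; the known cells sum to 46, so (1,3) = 49.

49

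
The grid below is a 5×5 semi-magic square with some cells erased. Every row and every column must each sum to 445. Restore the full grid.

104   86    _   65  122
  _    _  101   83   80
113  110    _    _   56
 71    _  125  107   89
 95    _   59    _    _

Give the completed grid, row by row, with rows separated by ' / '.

104 86 68 65 122 / 62 119 101 83 80 / 113 110 92 74 56 / 71 53 125 107 89 / 95 77 59 116 98

From row 1, 445 − (104 + 86 + 65 + 122) gives (1,3) = 68.
The remaining cell in row 4 is (4,2) = 445 − 392 = 53.
From column 1, 445 − (104 + 113 + 71 + 95) gives (2,1) = 62.
From column 3, 445 − (68 + 101 + 125 + 59) gives (3,3) = 92.
Column 5 must total 445; the given cells sum to 347, so (5,5) = 98.
Using row 2: 62 + 101 + 83 + 80 + ? → (2,2) = 445 − 326 = 119.
From row 3, 445 − (113 + 110 + 92 + 56) gives (3,4) = 74.
Column 2 needs 445; the known cells sum to 368, so (5,2) = 77.
Column 4 needs 445; the known cells sum to 329, so (5,4) = 116.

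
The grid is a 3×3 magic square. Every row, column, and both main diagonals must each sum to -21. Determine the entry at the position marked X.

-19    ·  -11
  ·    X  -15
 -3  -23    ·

From row 1, -21 − (-19 + (-11)) gives (1,2) = 9.
Row 3 must total -21; the given cells sum to -26, so (3,3) = 5.
Column 1 must total -21; the given cells sum to -22, so (2,1) = 1.
Column 2 must total -21; the given cells sum to -14, so (2,2) = -7.

-7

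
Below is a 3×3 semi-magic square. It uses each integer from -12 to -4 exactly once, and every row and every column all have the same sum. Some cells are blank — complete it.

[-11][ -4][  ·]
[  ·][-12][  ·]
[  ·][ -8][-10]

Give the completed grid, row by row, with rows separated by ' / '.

The entries are -12 through -4, which sum to -72, so each line sums to -72/3 = -24.
Row 1 needs -24; the known cells sum to -15, so (1,3) = -9.
Using row 3: -8 + (-10) + ? → (3,1) = -24 − (-18) = -6.
Column 1 must total -24; the given cells sum to -17, so (2,1) = -7.
Column 3 needs -24; the known cells sum to -19, so (2,3) = -5.

-11 -4 -9 / -7 -12 -5 / -6 -8 -10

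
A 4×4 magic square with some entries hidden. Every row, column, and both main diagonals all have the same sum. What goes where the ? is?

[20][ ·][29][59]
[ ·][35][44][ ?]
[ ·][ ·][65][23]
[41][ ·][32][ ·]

Column 3 is complete and sums to 170; that is the magic constant.
The remaining cell in row 1 is (1,2) = 170 − 108 = 62.
From main diagonal, 170 − (20 + 35 + 65) gives (4,4) = 50.
The remaining cell in anti-diagonal is (3,2) = 170 − 144 = 26.
Using row 3: 26 + 65 + 23 + ? → (3,1) = 170 − 114 = 56.
The remaining cell in row 4 is (4,2) = 170 − 123 = 47.
Column 1 needs 170; the known cells sum to 117, so (2,1) = 53.
Column 4 must total 170; the given cells sum to 132, so (2,4) = 38.

38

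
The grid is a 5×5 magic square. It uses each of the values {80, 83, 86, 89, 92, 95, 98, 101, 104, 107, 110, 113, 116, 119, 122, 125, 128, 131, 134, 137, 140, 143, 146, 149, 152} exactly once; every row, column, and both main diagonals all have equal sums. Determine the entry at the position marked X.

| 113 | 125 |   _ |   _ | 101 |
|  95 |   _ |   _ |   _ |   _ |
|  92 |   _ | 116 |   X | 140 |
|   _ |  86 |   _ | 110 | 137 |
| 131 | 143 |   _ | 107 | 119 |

128

The 25 entries sum to 2900, so each line sums to 2900/5 = 580.
Using row 5: 131 + 143 + 107 + 119 + ? → (5,3) = 580 − 500 = 80.
The remaining cell in column 1 is (4,1) = 580 − 431 = 149.
Column 5 needs 580; the known cells sum to 497, so (2,5) = 83.
The remaining cell in main diagonal is (2,2) = 580 − 458 = 122.
Using anti-diagonal: 101 + 116 + 86 + 131 + ? → (2,4) = 580 − 434 = 146.
Row 2 needs 580; the known cells sum to 446, so (2,3) = 134.
Row 4 needs 580; the known cells sum to 482, so (4,3) = 98.
The remaining cell in column 2 is (3,2) = 580 − 476 = 104.
Using column 3: 134 + 116 + 98 + 80 + ? → (1,3) = 580 − 428 = 152.
Using row 1: 113 + 125 + 152 + 101 + ? → (1,4) = 580 − 491 = 89.
The remaining cell in row 3 is (3,4) = 580 − 452 = 128.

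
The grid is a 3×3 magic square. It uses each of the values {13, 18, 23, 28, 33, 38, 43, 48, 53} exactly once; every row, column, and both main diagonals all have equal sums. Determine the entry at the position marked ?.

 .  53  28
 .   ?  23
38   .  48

33

The 9 entries sum to 297, so each line sums to 297/3 = 99.
From row 1, 99 − (53 + 28) gives (1,1) = 18.
Row 3 must total 99; the given cells sum to 86, so (3,2) = 13.
Using column 1: 18 + 38 + ? → (2,1) = 99 − 56 = 43.
Using column 2: 53 + 13 + ? → (2,2) = 99 − 66 = 33.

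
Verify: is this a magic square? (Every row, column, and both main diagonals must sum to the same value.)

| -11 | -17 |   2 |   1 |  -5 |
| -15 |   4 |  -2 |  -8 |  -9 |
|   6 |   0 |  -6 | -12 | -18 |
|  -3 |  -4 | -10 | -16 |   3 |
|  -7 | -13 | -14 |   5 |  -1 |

Yes

Row 1: -11 + (-17) + 2 + 1 + (-5) = -30.
Row 2: -15 + 4 + (-2) + (-8) + (-9) = -30.
Row 3: 6 + 0 + (-6) + (-12) + (-18) = -30.
Row 4: -3 + (-4) + (-10) + (-16) + 3 = -30.
Row 5: -7 + (-13) + (-14) + 5 + (-1) = -30.
Column 1: -11 + (-15) + 6 + (-3) + (-7) = -30.
Column 2: -17 + 4 + 0 + (-4) + (-13) = -30.
Column 3: 2 + (-2) + (-6) + (-10) + (-14) = -30.
Column 4: 1 + (-8) + (-12) + (-16) + 5 = -30.
Column 5: -5 + (-9) + (-18) + 3 + (-1) = -30.
Main diagonal: -11 + 4 + (-6) + (-16) + (-1) = -30.
Anti-diagonal: -5 + (-8) + (-6) + (-4) + (-7) = -30.
All lines sum to -30.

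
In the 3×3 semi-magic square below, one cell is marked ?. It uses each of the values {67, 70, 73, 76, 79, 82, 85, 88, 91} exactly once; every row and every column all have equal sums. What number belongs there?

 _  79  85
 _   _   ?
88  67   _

70

The 9 entries sum to 711, so each line sums to 711/3 = 237.
Using row 1: 79 + 85 + ? → (1,1) = 237 − 164 = 73.
Row 3: 88 + 67 + ? = 237, so (3,3) = 82.
The remaining cell in column 1 is (2,1) = 237 − 161 = 76.
Column 2 needs 237; the known cells sum to 146, so (2,2) = 91.
Column 3 needs 237; the known cells sum to 167, so (2,3) = 70.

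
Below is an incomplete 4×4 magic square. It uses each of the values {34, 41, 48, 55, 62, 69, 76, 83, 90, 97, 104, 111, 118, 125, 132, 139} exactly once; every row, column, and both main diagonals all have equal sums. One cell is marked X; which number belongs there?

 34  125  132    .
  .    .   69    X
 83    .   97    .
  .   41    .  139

90

The 16 entries sum to 1384, so each line sums to 1384/4 = 346.
From row 1, 346 − (34 + 125 + 132) gives (1,4) = 55.
Using column 3: 132 + 69 + 97 + ? → (4,3) = 346 − 298 = 48.
The remaining cell in main diagonal is (2,2) = 346 − 270 = 76.
Row 4 needs 346; the known cells sum to 228, so (4,1) = 118.
Using column 1: 34 + 83 + 118 + ? → (2,1) = 346 − 235 = 111.
Using column 2: 125 + 76 + 41 + ? → (3,2) = 346 − 242 = 104.
Using row 2: 111 + 76 + 69 + ? → (2,4) = 346 − 256 = 90.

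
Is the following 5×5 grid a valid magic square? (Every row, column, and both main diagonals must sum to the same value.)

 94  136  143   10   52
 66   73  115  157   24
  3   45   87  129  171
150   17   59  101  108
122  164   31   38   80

Row 1: 94 + 136 + 143 + 10 + 52 = 435.
Row 2: 66 + 73 + 115 + 157 + 24 = 435.
Row 3: 3 + 45 + 87 + 129 + 171 = 435.
Row 4: 150 + 17 + 59 + 101 + 108 = 435.
Row 5: 122 + 164 + 31 + 38 + 80 = 435.
Column 1: 94 + 66 + 3 + 150 + 122 = 435.
Column 2: 136 + 73 + 45 + 17 + 164 = 435.
Column 3: 143 + 115 + 87 + 59 + 31 = 435.
Column 4: 10 + 157 + 129 + 101 + 38 = 435.
Column 5: 52 + 24 + 171 + 108 + 80 = 435.
Main diagonal: 94 + 73 + 87 + 101 + 80 = 435.
Anti-diagonal: 52 + 157 + 87 + 17 + 122 = 435.
All lines sum to 435.

Yes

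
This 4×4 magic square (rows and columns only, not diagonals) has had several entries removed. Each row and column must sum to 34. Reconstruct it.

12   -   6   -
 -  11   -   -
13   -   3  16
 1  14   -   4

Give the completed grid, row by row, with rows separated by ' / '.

12 7 6 9 / 8 11 10 5 / 13 2 3 16 / 1 14 15 4

The remaining cell in row 3 is (3,2) = 34 − 32 = 2.
The remaining cell in row 4 is (4,3) = 34 − 19 = 15.
Column 1: 12 + 13 + 1 + ? = 34, so (2,1) = 8.
Column 2: 11 + 2 + 14 + ? = 34, so (1,2) = 7.
From column 3, 34 − (6 + 3 + 15) gives (2,3) = 10.
Row 1: 12 + 7 + 6 + ? = 34, so (1,4) = 9.
Row 2 needs 34; the known cells sum to 29, so (2,4) = 5.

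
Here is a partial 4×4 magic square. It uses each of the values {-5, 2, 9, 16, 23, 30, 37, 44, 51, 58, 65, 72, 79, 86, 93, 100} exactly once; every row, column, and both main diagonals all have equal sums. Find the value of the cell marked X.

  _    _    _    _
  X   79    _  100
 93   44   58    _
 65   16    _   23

2

The 16 entries sum to 760, so each line sums to 760/4 = 190.
Row 3: 93 + 44 + 58 + ? = 190, so (3,4) = -5.
The remaining cell in row 4 is (4,3) = 190 − 104 = 86.
Column 2 needs 190; the known cells sum to 139, so (1,2) = 51.
From column 4, 190 − (100 + (-5) + 23) gives (1,4) = 72.
Main diagonal needs 190; the known cells sum to 160, so (1,1) = 30.
From anti-diagonal, 190 − (72 + 44 + 65) gives (2,3) = 9.
Row 1: 30 + 51 + 72 + ? = 190, so (1,3) = 37.
From row 2, 190 − (79 + 9 + 100) gives (2,1) = 2.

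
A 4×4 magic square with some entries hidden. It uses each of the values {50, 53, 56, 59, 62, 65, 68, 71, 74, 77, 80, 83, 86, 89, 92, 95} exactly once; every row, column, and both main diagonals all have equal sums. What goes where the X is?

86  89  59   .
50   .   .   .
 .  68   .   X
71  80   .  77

65

The 16 entries sum to 1160, so each line sums to 1160/4 = 290.
From row 1, 290 − (86 + 89 + 59) gives (1,4) = 56.
Row 4: 71 + 80 + 77 + ? = 290, so (4,3) = 62.
Using column 1: 86 + 50 + 71 + ? → (3,1) = 290 − 207 = 83.
Using column 2: 89 + 68 + 80 + ? → (2,2) = 290 − 237 = 53.
Using main diagonal: 86 + 53 + 77 + ? → (3,3) = 290 − 216 = 74.
Anti-diagonal must total 290; the given cells sum to 195, so (2,3) = 95.
Row 2 must total 290; the given cells sum to 198, so (2,4) = 92.
Row 3: 83 + 68 + 74 + ? = 290, so (3,4) = 65.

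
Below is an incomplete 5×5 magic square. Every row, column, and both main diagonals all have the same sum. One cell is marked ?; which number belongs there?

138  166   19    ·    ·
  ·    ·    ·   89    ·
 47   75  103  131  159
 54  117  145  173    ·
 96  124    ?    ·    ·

187

Row 3 is complete and sums to 515; that is the magic constant.
Row 4 must total 515; the given cells sum to 489, so (4,5) = 26.
The remaining cell in column 1 is (2,1) = 515 − 335 = 180.
Using column 2: 166 + 75 + 117 + 124 + ? → (2,2) = 515 − 482 = 33.
Main diagonal must total 515; the given cells sum to 447, so (5,5) = 68.
From anti-diagonal, 515 − (89 + 103 + 117 + 96) gives (1,5) = 110.
From row 1, 515 − (138 + 166 + 19 + 110) gives (1,4) = 82.
The remaining cell in column 4 is (5,4) = 515 − 475 = 40.
Using column 5: 110 + 159 + 26 + 68 + ? → (2,5) = 515 − 363 = 152.
Row 2: 180 + 33 + 89 + 152 + ? = 515, so (2,3) = 61.
Row 5 needs 515; the known cells sum to 328, so (5,3) = 187.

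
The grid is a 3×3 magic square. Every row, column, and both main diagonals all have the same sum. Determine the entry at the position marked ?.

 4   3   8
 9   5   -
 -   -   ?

Row 1 is complete and sums to 15; that is the magic constant.
From row 2, 15 − (9 + 5) gives (2,3) = 1.
From column 1, 15 − (4 + 9) gives (3,1) = 2.
Column 2: 3 + 5 + ? = 15, so (3,2) = 7.
The remaining cell in column 3 is (3,3) = 15 − 9 = 6.

6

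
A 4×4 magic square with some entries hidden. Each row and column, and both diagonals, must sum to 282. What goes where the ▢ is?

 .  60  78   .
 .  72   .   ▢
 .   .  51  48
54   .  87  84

Using row 4: 54 + 87 + 84 + ? → (4,2) = 282 − 225 = 57.
From column 2, 282 − (60 + 72 + 57) gives (3,2) = 93.
Column 3: 78 + 51 + 87 + ? = 282, so (2,3) = 66.
The remaining cell in main diagonal is (1,1) = 282 − 207 = 75.
Anti-diagonal needs 282; the known cells sum to 213, so (1,4) = 69.
The remaining cell in row 3 is (3,1) = 282 − 192 = 90.
The remaining cell in column 1 is (2,1) = 282 − 219 = 63.
Column 4 must total 282; the given cells sum to 201, so (2,4) = 81.

81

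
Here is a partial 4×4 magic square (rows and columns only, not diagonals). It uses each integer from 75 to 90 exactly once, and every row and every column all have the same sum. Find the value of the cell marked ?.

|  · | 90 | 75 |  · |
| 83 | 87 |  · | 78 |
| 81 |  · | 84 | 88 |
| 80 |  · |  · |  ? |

85

The entries are 75 through 90, which sum to 1320, so each line sums to 1320/4 = 330.
The remaining cell in row 2 is (2,3) = 330 − 248 = 82.
Row 3 needs 330; the known cells sum to 253, so (3,2) = 77.
From column 1, 330 − (83 + 81 + 80) gives (1,1) = 86.
Column 2 needs 330; the known cells sum to 254, so (4,2) = 76.
Column 3 must total 330; the given cells sum to 241, so (4,3) = 89.
Row 1: 86 + 90 + 75 + ? = 330, so (1,4) = 79.
Using row 4: 80 + 76 + 89 + ? → (4,4) = 330 − 245 = 85.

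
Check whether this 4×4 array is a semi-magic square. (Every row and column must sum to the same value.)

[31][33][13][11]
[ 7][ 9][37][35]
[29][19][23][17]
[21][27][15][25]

Yes

Row 1: 31 + 33 + 13 + 11 = 88.
Row 2: 7 + 9 + 37 + 35 = 88.
Row 3: 29 + 19 + 23 + 17 = 88.
Row 4: 21 + 27 + 15 + 25 = 88.
Column 1: 31 + 7 + 29 + 21 = 88.
Column 2: 33 + 9 + 19 + 27 = 88.
Column 3: 13 + 37 + 23 + 15 = 88.
Column 4: 11 + 35 + 17 + 25 = 88.
All lines sum to 88.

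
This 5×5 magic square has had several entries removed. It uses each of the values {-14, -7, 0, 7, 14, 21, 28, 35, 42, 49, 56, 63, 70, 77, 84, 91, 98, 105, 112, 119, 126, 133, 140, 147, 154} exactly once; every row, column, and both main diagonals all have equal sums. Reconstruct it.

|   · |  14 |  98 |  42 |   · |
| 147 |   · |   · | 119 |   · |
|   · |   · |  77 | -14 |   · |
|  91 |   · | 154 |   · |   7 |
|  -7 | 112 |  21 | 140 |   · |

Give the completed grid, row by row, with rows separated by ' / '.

The 25 entries sum to 1750, so each line sums to 1750/5 = 350.
Using row 5: -7 + 112 + 21 + 140 + ? → (5,5) = 350 − 266 = 84.
Column 3 needs 350; the known cells sum to 350, so (2,3) = 0.
The remaining cell in column 4 is (4,4) = 350 − 287 = 63.
Row 4 must total 350; the given cells sum to 315, so (4,2) = 35.
Anti-diagonal needs 350; the known cells sum to 224, so (1,5) = 126.
From row 1, 350 − (14 + 98 + 42 + 126) gives (1,1) = 70.
The remaining cell in column 1 is (3,1) = 350 − 301 = 49.
From main diagonal, 350 − (70 + 77 + 63 + 84) gives (2,2) = 56.
Row 2 must total 350; the given cells sum to 322, so (2,5) = 28.
Using column 2: 14 + 56 + 35 + 112 + ? → (3,2) = 350 − 217 = 133.
Using column 5: 126 + 28 + 7 + 84 + ? → (3,5) = 350 − 245 = 105.

70 14 98 42 126 / 147 56 0 119 28 / 49 133 77 -14 105 / 91 35 154 63 7 / -7 112 21 140 84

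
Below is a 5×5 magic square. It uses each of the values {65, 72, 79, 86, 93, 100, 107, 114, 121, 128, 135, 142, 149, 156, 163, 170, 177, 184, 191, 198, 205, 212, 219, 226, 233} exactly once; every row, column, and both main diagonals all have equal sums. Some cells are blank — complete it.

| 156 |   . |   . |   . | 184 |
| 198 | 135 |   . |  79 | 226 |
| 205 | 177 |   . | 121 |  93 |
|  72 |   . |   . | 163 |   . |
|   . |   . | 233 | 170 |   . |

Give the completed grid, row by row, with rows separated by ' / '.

156 128 65 212 184 / 198 135 107 79 226 / 205 177 149 121 93 / 72 219 191 163 100 / 114 86 233 170 142

The 25 entries sum to 3725, so each line sums to 3725/5 = 745.
From row 2, 745 − (198 + 135 + 79 + 226) gives (2,3) = 107.
Using row 3: 205 + 177 + 121 + 93 + ? → (3,3) = 745 − 596 = 149.
Column 1 must total 745; the given cells sum to 631, so (5,1) = 114.
From column 4, 745 − (79 + 121 + 163 + 170) gives (1,4) = 212.
Main diagonal must total 745; the given cells sum to 603, so (5,5) = 142.
Anti-diagonal: 184 + 79 + 149 + 114 + ? = 745, so (4,2) = 219.
Row 5: 114 + 233 + 170 + 142 + ? = 745, so (5,2) = 86.
From column 2, 745 − (135 + 177 + 219 + 86) gives (1,2) = 128.
Column 5: 184 + 226 + 93 + 142 + ? = 745, so (4,5) = 100.
From row 1, 745 − (156 + 128 + 212 + 184) gives (1,3) = 65.
Using row 4: 72 + 219 + 163 + 100 + ? → (4,3) = 745 − 554 = 191.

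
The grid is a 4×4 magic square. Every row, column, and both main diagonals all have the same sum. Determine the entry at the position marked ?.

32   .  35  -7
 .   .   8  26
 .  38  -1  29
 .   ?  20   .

5

Column 3 is complete and sums to 62; that is the magic constant.
Row 1: 32 + 35 + (-7) + ? = 62, so (1,2) = 2.
Row 3 must total 62; the given cells sum to 66, so (3,1) = -4.
Column 4 must total 62; the given cells sum to 48, so (4,4) = 14.
Main diagonal needs 62; the known cells sum to 45, so (2,2) = 17.
Anti-diagonal must total 62; the given cells sum to 39, so (4,1) = 23.
Row 2: 17 + 8 + 26 + ? = 62, so (2,1) = 11.
Using row 4: 23 + 20 + 14 + ? → (4,2) = 62 − 57 = 5.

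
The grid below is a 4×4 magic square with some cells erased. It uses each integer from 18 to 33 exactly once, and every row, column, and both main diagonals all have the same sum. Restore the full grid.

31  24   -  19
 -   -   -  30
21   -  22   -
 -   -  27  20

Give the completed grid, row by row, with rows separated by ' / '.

The entries are 18 through 33, which sum to 408, so each line sums to 408/4 = 102.
Row 1: 31 + 24 + 19 + ? = 102, so (1,3) = 28.
Column 3 needs 102; the known cells sum to 77, so (2,3) = 25.
Using column 4: 19 + 30 + 20 + ? → (3,4) = 102 − 69 = 33.
The remaining cell in main diagonal is (2,2) = 102 − 73 = 29.
Row 2 must total 102; the given cells sum to 84, so (2,1) = 18.
Row 3 must total 102; the given cells sum to 76, so (3,2) = 26.
The remaining cell in column 1 is (4,1) = 102 − 70 = 32.
Column 2: 24 + 29 + 26 + ? = 102, so (4,2) = 23.

31 24 28 19 / 18 29 25 30 / 21 26 22 33 / 32 23 27 20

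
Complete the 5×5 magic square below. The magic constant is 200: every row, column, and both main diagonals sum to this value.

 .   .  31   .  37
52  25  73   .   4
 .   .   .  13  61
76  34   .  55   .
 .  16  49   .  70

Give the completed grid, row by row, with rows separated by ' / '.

Row 2 needs 200; the known cells sum to 154, so (2,4) = 46.
The remaining cell in column 5 is (4,5) = 200 − 172 = 28.
Row 4: 76 + 34 + 55 + 28 + ? = 200, so (4,3) = 7.
The remaining cell in column 3 is (3,3) = 200 − 160 = 40.
From main diagonal, 200 − (25 + 40 + 55 + 70) gives (1,1) = 10.
Anti-diagonal must total 200; the given cells sum to 157, so (5,1) = 43.
Row 5: 43 + 16 + 49 + 70 + ? = 200, so (5,4) = 22.
From column 1, 200 − (10 + 52 + 76 + 43) gives (3,1) = 19.
From column 4, 200 − (46 + 13 + 55 + 22) gives (1,4) = 64.
The remaining cell in row 1 is (1,2) = 200 − 142 = 58.
From row 3, 200 − (19 + 40 + 13 + 61) gives (3,2) = 67.

10 58 31 64 37 / 52 25 73 46 4 / 19 67 40 13 61 / 76 34 7 55 28 / 43 16 49 22 70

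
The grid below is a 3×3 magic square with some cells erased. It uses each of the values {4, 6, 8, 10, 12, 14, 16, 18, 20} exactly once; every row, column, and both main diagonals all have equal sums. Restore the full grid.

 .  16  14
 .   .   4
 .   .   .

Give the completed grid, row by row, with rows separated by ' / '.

6 16 14 / 20 12 4 / 10 8 18

The 9 entries sum to 108, so each line sums to 108/3 = 36.
Row 1 must total 36; the given cells sum to 30, so (1,1) = 6.
Column 3: 14 + 4 + ? = 36, so (3,3) = 18.
The remaining cell in main diagonal is (2,2) = 36 − 24 = 12.
Anti-diagonal: 14 + 12 + ? = 36, so (3,1) = 10.
Row 2 must total 36; the given cells sum to 16, so (2,1) = 20.
From row 3, 36 − (10 + 18) gives (3,2) = 8.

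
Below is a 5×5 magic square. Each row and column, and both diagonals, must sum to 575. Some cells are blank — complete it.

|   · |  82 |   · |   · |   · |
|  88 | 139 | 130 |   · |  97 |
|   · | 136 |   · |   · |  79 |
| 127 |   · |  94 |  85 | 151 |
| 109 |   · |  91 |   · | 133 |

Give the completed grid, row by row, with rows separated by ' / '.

From row 2, 575 − (88 + 139 + 130 + 97) gives (2,4) = 121.
Row 4 needs 575; the known cells sum to 457, so (4,2) = 118.
From column 2, 575 − (82 + 139 + 136 + 118) gives (5,2) = 100.
From column 5, 575 − (97 + 79 + 151 + 133) gives (1,5) = 115.
Anti-diagonal needs 575; the known cells sum to 463, so (3,3) = 112.
Row 5 must total 575; the given cells sum to 433, so (5,4) = 142.
The remaining cell in column 3 is (1,3) = 575 − 427 = 148.
Main diagonal needs 575; the known cells sum to 469, so (1,1) = 106.
Row 1 must total 575; the given cells sum to 451, so (1,4) = 124.
From column 1, 575 − (106 + 88 + 127 + 109) gives (3,1) = 145.
Column 4 needs 575; the known cells sum to 472, so (3,4) = 103.

106 82 148 124 115 / 88 139 130 121 97 / 145 136 112 103 79 / 127 118 94 85 151 / 109 100 91 142 133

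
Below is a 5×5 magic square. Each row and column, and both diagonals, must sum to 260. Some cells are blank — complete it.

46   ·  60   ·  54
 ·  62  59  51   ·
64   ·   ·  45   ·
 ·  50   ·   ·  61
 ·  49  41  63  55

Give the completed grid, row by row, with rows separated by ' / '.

46 43 60 57 54 / 40 62 59 51 48 / 64 56 53 45 42 / 58 50 47 44 61 / 52 49 41 63 55

Row 5 must total 260; the given cells sum to 208, so (5,1) = 52.
Anti-diagonal: 54 + 51 + 50 + 52 + ? = 260, so (3,3) = 53.
Column 3 needs 260; the known cells sum to 213, so (4,3) = 47.
From main diagonal, 260 − (46 + 62 + 53 + 55) gives (4,4) = 44.
Row 4 needs 260; the known cells sum to 202, so (4,1) = 58.
The remaining cell in column 1 is (2,1) = 260 − 220 = 40.
From column 4, 260 − (51 + 45 + 44 + 63) gives (1,4) = 57.
Row 1 needs 260; the known cells sum to 217, so (1,2) = 43.
Row 2: 40 + 62 + 59 + 51 + ? = 260, so (2,5) = 48.
From column 2, 260 − (43 + 62 + 50 + 49) gives (3,2) = 56.
Column 5: 54 + 48 + 61 + 55 + ? = 260, so (3,5) = 42.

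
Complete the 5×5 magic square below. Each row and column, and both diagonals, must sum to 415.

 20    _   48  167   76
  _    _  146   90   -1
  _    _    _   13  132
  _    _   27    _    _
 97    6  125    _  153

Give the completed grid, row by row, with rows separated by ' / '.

20 104 48 167 76 / 118 62 146 90 -1 / 41 160 69 13 132 / 139 83 27 111 55 / 97 6 125 34 153

Row 1 must total 415; the given cells sum to 311, so (1,2) = 104.
Using row 5: 97 + 6 + 125 + 153 + ? → (5,4) = 415 − 381 = 34.
The remaining cell in column 3 is (3,3) = 415 − 346 = 69.
Column 4 needs 415; the known cells sum to 304, so (4,4) = 111.
The remaining cell in column 5 is (4,5) = 415 − 360 = 55.
Main diagonal needs 415; the known cells sum to 353, so (2,2) = 62.
The remaining cell in anti-diagonal is (4,2) = 415 − 332 = 83.
Row 2: 62 + 146 + 90 + (-1) + ? = 415, so (2,1) = 118.
From row 4, 415 − (83 + 27 + 111 + 55) gives (4,1) = 139.
Using column 1: 20 + 118 + 139 + 97 + ? → (3,1) = 415 − 374 = 41.
The remaining cell in column 2 is (3,2) = 415 − 255 = 160.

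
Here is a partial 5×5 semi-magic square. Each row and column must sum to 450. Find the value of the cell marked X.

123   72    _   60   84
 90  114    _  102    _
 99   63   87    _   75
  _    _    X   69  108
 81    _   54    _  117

120

Row 1: 123 + 72 + 60 + 84 + ? = 450, so (1,3) = 111.
The remaining cell in row 3 is (3,4) = 450 − 324 = 126.
Column 1: 123 + 90 + 99 + 81 + ? = 450, so (4,1) = 57.
Column 4: 60 + 102 + 126 + 69 + ? = 450, so (5,4) = 93.
From column 5, 450 − (84 + 75 + 108 + 117) gives (2,5) = 66.
Row 2: 90 + 114 + 102 + 66 + ? = 450, so (2,3) = 78.
Row 5: 81 + 54 + 93 + 117 + ? = 450, so (5,2) = 105.
Column 2 needs 450; the known cells sum to 354, so (4,2) = 96.
Column 3: 111 + 78 + 87 + 54 + ? = 450, so (4,3) = 120.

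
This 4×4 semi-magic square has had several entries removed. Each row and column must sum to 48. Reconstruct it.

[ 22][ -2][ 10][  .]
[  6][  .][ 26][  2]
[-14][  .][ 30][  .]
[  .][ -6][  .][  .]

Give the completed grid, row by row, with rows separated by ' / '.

The remaining cell in row 1 is (1,4) = 48 − 30 = 18.
Using row 2: 6 + 26 + 2 + ? → (2,2) = 48 − 34 = 14.
From column 1, 48 − (22 + 6 + (-14)) gives (4,1) = 34.
The remaining cell in column 2 is (3,2) = 48 − 6 = 42.
Column 3 must total 48; the given cells sum to 66, so (4,3) = -18.
Row 3: -14 + 42 + 30 + ? = 48, so (3,4) = -10.
From row 4, 48 − (34 + (-6) + (-18)) gives (4,4) = 38.

22 -2 10 18 / 6 14 26 2 / -14 42 30 -10 / 34 -6 -18 38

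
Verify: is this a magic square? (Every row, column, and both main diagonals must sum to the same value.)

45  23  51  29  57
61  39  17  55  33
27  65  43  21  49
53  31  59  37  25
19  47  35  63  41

Row 1: 45 + 23 + 51 + 29 + 57 = 205.
Row 2: 61 + 39 + 17 + 55 + 33 = 205.
Row 3: 27 + 65 + 43 + 21 + 49 = 205.
Row 4: 53 + 31 + 59 + 37 + 25 = 205.
Row 5: 19 + 47 + 35 + 63 + 41 = 205.
Column 1: 45 + 61 + 27 + 53 + 19 = 205.
Column 2: 23 + 39 + 65 + 31 + 47 = 205.
Column 3: 51 + 17 + 43 + 59 + 35 = 205.
Column 4: 29 + 55 + 21 + 37 + 63 = 205.
Column 5: 57 + 33 + 49 + 25 + 41 = 205.
Main diagonal: 45 + 39 + 43 + 37 + 41 = 205.
Anti-diagonal: 57 + 55 + 43 + 31 + 19 = 205.
All lines sum to 205.

Yes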